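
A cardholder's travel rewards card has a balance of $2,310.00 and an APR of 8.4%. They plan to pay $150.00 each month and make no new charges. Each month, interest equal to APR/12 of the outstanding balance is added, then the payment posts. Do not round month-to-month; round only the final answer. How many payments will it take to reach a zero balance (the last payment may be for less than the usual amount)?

Monthly rate r = 8.4%/12 = 0.7% = 0.007.
Recurrence: B ← B·(1+r) − $150.00.
Month 1: interest $16.17; balance after payment $2,176.17.
Month 2: interest $15.23; balance after payment $2,041.40.
Closed form: n = −ln(1 − rB₀/P)/ln(1+r) = −ln(0.8922)/ln(1.007) ≈ 16.352, so the balance reaches zero during payment 17.

17 months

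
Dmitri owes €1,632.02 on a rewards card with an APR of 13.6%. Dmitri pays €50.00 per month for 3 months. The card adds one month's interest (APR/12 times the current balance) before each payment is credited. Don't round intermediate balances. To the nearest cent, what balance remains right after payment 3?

Monthly rate r = 13.6%/12 = 1.13333% = 0.0113333.
Each month: B ← B·(1+r) − €50.00.
Month 1: interest €18.50; balance after payment €1,600.52.
Month 2: interest €18.14; balance after payment €1,568.66.
Month 3: interest €17.78; balance after payment €1,536.43.

€1,536.43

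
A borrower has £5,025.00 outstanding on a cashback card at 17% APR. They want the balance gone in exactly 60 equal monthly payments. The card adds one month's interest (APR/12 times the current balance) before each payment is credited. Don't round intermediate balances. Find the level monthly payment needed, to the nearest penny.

Monthly rate r = 17%/12 = 1.41667% = 0.0141667.
Level-payment amortization: P = B₀·r / (1 − (1+r)^(−n)) = 5025.00·0.0141667 / (1 − 1.01417^(−60)).
Denominator 1 − (1+r)^(−60) = 0.570028105.
P = 71.1875 / 0.570028105 ≈ 124.88.

£124.88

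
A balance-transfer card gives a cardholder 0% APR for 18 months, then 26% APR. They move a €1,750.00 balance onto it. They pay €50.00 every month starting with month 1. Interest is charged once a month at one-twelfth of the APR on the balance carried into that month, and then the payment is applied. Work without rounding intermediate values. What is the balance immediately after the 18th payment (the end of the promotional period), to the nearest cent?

€850.00

Promo months 1–18 at r₀ = 0%/12 = 0; months 19+ at r₁ = 26%/12 = 0.0216667.
After month 18 (no interest yet): B = €1,750.00 − 18·€50.00 = €850.00.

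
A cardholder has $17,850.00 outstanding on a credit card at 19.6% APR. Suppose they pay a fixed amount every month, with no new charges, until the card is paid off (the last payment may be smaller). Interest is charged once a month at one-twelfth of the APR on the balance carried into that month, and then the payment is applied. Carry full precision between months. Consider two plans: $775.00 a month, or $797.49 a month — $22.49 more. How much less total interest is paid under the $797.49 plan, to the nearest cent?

Monthly rate r = 19.6%/12 = 1.63333% = 0.0163333.
At $775.00/mo: n = ⌈−ln(1 − rB₀/P)/ln(1+r)⌉ = 30 payments (last $99.97); total interest = total paid − $17,850.00 = $4,724.97.
At $797.49/mo: 29 payments (last $70.05); total interest $4,549.77.
Interest saved = $4,724.97 − $4,549.77 = $175.20.

$175.20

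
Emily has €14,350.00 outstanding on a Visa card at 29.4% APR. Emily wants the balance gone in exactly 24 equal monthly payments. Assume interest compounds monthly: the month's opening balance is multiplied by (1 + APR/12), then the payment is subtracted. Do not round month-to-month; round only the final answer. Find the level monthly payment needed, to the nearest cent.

Monthly rate r = 29.4%/12 = 2.45% = 0.0245.
Level-payment amortization: P = B₀·r / (1 − (1+r)^(−n)) = 14350.00·0.0245 / (1 − 1.0245^(−24)).
Denominator 1 − (1+r)^(−24) = 0.440612324.
P = 351.575 / 0.440612324 ≈ 797.92.

€797.92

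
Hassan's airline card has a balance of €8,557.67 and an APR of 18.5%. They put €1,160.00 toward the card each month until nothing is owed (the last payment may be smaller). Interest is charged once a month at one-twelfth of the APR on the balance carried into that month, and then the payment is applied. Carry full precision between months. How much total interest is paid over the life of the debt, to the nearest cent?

€597.71

Monthly rate r = 18.5%/12 = 1.54167% = 0.0154167.
Payoff takes n = ⌈−ln(1 − rB₀/P)/ln(1+r)⌉ = ⌈7.892⌉ = 8 payments; the last is €1,035.38.
Total paid = 7·€1,160.00 + €1,035.38 = €9,155.38.
Total interest = total paid − principal = €9,155.38 − €8,557.67 = €597.71.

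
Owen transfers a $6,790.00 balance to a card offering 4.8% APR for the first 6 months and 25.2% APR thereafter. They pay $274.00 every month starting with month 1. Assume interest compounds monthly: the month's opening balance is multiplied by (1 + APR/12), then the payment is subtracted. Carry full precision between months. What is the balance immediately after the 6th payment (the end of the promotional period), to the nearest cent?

Promo months 1–6 at r₀ = 4.8%/12 = 0.004; months 7+ at r₁ = 25.2%/12 = 0.021.
After month 6: iterate B ← B·(1+r₀) − $274.00 for 6 months → $5,294.07.

$5,294.07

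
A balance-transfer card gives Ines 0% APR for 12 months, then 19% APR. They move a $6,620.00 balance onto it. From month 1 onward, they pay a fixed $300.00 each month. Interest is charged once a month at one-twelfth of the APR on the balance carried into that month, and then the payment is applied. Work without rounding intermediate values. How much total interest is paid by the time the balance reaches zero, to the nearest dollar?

Promo months 1–12 at r₀ = 0%/12 = 0; months 13+ at r₁ = 19%/12 = 0.0158333.
After month 12 (no interest yet): B = $6,620.00 − 12·$300.00 = $3,020.00.
Then at r₁ with $300.00/mo: n₂ = −ln(1 − r₁·B/P)/ln(1+r₁) ≈ 11.05 → 12 more payments.
Total paid = 23·$300.00 + $15.85 = $6,915.85; interest = $6,915.85 − $6,620.00 = $295.85.

$296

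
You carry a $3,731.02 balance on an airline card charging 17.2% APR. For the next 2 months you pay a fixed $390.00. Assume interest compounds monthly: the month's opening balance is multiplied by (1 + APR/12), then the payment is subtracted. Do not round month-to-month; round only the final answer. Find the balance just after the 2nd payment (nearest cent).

$3,053.15

Monthly rate r = 17.2%/12 = 1.43333% = 0.0143333.
Each month: B ← B·(1+r) − $390.00.
Month 1: interest $53.48; balance after payment $3,394.50.
Month 2: interest $48.65; balance after payment $3,053.15.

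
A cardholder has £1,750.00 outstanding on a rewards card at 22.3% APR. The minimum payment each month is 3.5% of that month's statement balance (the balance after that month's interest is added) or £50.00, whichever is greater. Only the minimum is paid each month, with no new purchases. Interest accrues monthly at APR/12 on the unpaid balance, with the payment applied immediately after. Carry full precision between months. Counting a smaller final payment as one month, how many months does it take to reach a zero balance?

Monthly rate r = 22.3%/12 = 1.85833% = 0.0185833.
While 3.5% of the post-interest balance exceeds £50.00, each month B ← (B·(1+r))·(1 − 0.035), i.e. B shrinks by the factor (1+r)·0.965 = 0.98293.
This holds for months 1–13. Entering month 14 the balance is £1,399.10; 3.5% of the post-interest balance is now below £50.00, so the flat £50.00 minimum applies from here.
From month 14 a fixed £50.00 at rate r clears £1,399.10 in 40 more payments. Total: 13 + 40 = 53 months.

53 months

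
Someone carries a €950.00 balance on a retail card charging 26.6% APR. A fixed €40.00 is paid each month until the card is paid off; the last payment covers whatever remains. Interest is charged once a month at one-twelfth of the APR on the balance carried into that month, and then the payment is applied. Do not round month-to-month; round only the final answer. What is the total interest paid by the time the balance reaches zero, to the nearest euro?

€414

Monthly rate r = 26.6%/12 = 2.21667% = 0.0221667.
Payoff takes n = ⌈−ln(1 − rB₀/P)/ln(1+r)⌉ = ⌈34.095⌉ = 35 payments; the last is €3.83.
Total paid = 34·€40.00 + €3.83 = €1,363.83.
Total interest = total paid − principal = €1,363.83 − €950.00 = €413.83.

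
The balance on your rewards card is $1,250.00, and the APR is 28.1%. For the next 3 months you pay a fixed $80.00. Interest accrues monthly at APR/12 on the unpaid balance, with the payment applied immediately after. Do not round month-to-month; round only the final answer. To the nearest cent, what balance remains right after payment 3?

$1,094.22

Monthly rate r = 28.1%/12 = 2.34167% = 0.0234167.
Each month: B ← B·(1+r) − $80.00.
Month 1: interest $29.27; balance after payment $1,199.27.
Month 2: interest $28.08; balance after payment $1,147.35.
Month 3: interest $26.87; balance after payment $1,094.22.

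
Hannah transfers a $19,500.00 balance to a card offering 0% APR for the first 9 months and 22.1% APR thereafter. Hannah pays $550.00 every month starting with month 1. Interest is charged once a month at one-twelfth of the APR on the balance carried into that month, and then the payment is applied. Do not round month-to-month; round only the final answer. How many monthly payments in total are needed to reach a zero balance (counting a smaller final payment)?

Promo months 1–9 at r₀ = 0%/12 = 0; months 10+ at r₁ = 22.1%/12 = 0.0184167.
After month 9 (no interest yet): B = $19,500.00 − 9·$550.00 = $14,550.00.
Then at r₁ with $550.00/mo: n₂ = −ln(1 − r₁·B/P)/ln(1+r₁) ≈ 36.60 → 37 more payments.

46 payments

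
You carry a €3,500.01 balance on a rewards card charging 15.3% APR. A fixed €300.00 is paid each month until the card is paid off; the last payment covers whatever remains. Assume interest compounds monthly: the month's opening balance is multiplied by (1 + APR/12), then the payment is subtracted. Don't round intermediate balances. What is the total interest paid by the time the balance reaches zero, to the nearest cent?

Monthly rate r = 15.3%/12 = 1.275% = 0.01275.
Payoff takes n = ⌈−ln(1 − rB₀/P)/ln(1+r)⌉ = ⌈12.712⌉ = 13 payments; the last is €213.91.
Total paid = 12·€300.00 + €213.91 = €3,813.91.
Total interest = total paid − principal = €3,813.91 − €3,500.01 = €313.90.

€313.90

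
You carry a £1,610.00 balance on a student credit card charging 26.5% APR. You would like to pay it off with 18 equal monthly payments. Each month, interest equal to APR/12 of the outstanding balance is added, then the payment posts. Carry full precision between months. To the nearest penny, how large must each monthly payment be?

£109.37

Monthly rate r = 26.5%/12 = 2.20833% = 0.0220833.
Level-payment amortization: P = B₀·r / (1 − (1+r)^(−n)) = 1610.00·0.0220833 / (1 − 1.02208^(−18)).
Denominator 1 − (1+r)^(−18) = 0.325089036.
P = 35.5542 / 0.325089036 ≈ 109.37.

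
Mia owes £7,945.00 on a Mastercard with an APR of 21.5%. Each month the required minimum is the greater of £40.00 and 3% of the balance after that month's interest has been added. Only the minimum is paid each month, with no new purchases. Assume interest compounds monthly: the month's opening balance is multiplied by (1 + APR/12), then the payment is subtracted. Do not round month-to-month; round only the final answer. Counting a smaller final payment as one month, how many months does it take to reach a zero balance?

Monthly rate r = 21.5%/12 = 1.79167% = 0.0179167.
While 3% of the post-interest balance exceeds £40.00, each month B ← (B·(1+r))·(1 − 0.03), i.e. B shrinks by the factor (1+r)·0.97 = 0.98738.
This holds for months 1–142. Entering month 143 the balance is £1,308.63; 3% of the post-interest balance is now below £40.00, so the flat £40.00 minimum applies from here.
From month 143 a fixed £40.00 at rate r clears £1,308.63 in 50 more payments. Total: 142 + 50 = 192 months.

192 months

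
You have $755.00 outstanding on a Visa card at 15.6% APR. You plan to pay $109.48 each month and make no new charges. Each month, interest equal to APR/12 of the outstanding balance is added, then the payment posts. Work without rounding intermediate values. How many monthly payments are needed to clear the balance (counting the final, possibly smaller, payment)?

8 payments

Monthly rate r = 15.6%/12 = 1.3% = 0.013.
Recurrence: B ← B·(1+r) − $109.48.
Month 1: interest $9.81; balance after payment $655.34.
Month 2: interest $8.52; balance after payment $554.37.
Closed form: n = −ln(1 − rB₀/P)/ln(1+r) = −ln(0.91035)/ln(1.013) ≈ 7.272, so the balance reaches zero during payment 8.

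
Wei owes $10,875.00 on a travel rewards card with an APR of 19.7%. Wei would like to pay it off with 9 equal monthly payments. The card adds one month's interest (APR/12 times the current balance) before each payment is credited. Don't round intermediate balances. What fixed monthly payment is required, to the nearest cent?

$1,309.67

Monthly rate r = 19.7%/12 = 1.64167% = 0.0164167.
Level-payment amortization: P = B₀·r / (1 − (1+r)^(−n)) = 10875.00·0.0164167 / (1 − 1.01642^(−9)).
Denominator 1 − (1+r)^(−9) = 0.136317738.
P = 178.531 / 0.136317738 ≈ 1309.67.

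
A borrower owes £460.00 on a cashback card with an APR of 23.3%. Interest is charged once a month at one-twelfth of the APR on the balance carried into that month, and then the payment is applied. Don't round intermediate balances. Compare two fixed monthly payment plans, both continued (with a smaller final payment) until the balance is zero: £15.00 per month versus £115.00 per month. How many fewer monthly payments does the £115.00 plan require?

43 fewer payments

Monthly rate r = 23.3%/12 = 1.94167% = 0.0194167.
At £15.00/mo: n = ⌈−ln(1 − rB₀/P)/ln(1+r)⌉ = 48 payments (last £0.89); total interest = total paid − £460.00 = £245.89.
At £115.00/mo: 5 payments (last £23.66); total interest £23.66.
Payments saved = 48 − 5 = 43.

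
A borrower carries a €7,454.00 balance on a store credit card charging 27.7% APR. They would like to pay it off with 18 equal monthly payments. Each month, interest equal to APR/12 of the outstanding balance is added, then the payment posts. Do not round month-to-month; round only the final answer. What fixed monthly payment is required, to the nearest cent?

Monthly rate r = 27.7%/12 = 2.30833% = 0.0230833.
Level-payment amortization: P = B₀·r / (1 − (1+r)^(−n)) = 7454.00·0.0230833 / (1 − 1.02308^(−18)).
Denominator 1 − (1+r)^(−18) = 0.336865193.
P = 172.063 / 0.336865193 ≈ 510.78.

€510.78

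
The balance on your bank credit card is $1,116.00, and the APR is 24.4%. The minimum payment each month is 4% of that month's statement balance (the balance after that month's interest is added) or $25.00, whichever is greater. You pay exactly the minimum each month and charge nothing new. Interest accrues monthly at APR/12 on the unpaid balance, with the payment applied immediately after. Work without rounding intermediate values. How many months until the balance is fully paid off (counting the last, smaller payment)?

Monthly rate r = 24.4%/12 = 2.03333% = 0.0203333.
While 4% of the post-interest balance exceeds $25.00, each month B ← (B·(1+r))·(1 − 0.04), i.e. B shrinks by the factor (1+r)·0.96 = 0.97952.
This holds for months 1–29. Entering month 30 the balance is $612.42; 4% of the post-interest balance is now below $25.00, so the flat $25.00 minimum applies from here.
From month 30 a fixed $25.00 at rate r clears $612.42 in 35 more payments. Total: 29 + 35 = 64 months.

64 months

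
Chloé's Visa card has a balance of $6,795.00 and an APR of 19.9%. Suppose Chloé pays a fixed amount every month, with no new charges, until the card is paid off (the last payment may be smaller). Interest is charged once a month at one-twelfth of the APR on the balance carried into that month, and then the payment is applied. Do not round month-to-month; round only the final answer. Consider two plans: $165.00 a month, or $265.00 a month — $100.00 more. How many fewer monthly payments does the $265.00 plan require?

Monthly rate r = 19.9%/12 = 1.65833% = 0.0165833.
At $165.00/mo: n = ⌈−ln(1 − rB₀/P)/ln(1+r)⌉ = 70 payments (last $138.35); total interest = total paid − $6,795.00 = $4,728.35.
At $265.00/mo: 34 payments (last $177.86); total interest $2,127.86.
Payments saved = 70 − 34 = 36.

36 fewer payments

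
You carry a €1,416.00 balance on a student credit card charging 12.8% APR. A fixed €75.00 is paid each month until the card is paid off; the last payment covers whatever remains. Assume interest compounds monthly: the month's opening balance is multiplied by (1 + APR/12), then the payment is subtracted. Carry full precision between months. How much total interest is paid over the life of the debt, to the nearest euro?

Monthly rate r = 12.8%/12 = 1.06667% = 0.0106667.
Payoff takes n = ⌈−ln(1 − rB₀/P)/ln(1+r)⌉ = ⌈21.195⌉ = 22 payments; the last is €14.66.
Total paid = 21·€75.00 + €14.66 = €1,589.66.
Total interest = total paid − principal = €1,589.66 − €1,416.00 = €173.66.

€174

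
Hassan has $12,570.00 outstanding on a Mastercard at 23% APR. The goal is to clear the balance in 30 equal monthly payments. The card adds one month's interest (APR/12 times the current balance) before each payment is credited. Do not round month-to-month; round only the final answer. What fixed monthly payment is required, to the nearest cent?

Monthly rate r = 23%/12 = 1.91667% = 0.0191667.
Level-payment amortization: P = B₀·r / (1 − (1+r)^(−n)) = 12570.00·0.0191667 / (1 − 1.01917^(−30)).
Denominator 1 − (1+r)^(−30) = 0.434225108.
P = 240.925 / 0.434225108 ≈ 554.84.

$554.84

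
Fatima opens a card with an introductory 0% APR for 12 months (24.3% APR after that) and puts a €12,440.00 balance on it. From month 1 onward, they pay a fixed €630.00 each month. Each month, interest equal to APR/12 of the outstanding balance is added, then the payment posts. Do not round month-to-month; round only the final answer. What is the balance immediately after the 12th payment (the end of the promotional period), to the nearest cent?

€4,880.00

Promo months 1–12 at r₀ = 0%/12 = 0; months 13+ at r₁ = 24.3%/12 = 0.02025.
After month 12 (no interest yet): B = €12,440.00 − 12·€630.00 = €4,880.00.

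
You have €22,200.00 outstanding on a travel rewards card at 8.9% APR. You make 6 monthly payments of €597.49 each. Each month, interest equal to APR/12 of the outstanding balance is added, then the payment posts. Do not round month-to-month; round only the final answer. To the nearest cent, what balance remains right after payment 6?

€19,554.33

Monthly rate r = 8.9%/12 = 0.741667% = 0.00741667.
Each month: B ← B·(1+r) − €597.49.
Month 1: interest €164.65; balance after payment €21,767.16.
Month 2: interest €161.44; balance after payment €21,331.11.
Month 3: interest €158.21; balance after payment €20,891.83.
Month 4: interest €154.95; balance after payment €20,449.28.
Month 5: interest €151.67; balance after payment €20,003.46.
Month 6: interest €148.36; balance after payment €19,554.33.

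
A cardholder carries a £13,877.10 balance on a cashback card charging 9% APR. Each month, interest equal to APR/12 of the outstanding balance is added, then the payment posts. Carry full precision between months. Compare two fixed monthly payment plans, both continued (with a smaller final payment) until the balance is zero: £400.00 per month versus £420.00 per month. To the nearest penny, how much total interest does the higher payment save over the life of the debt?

£127.12

Monthly rate r = 9%/12 = 0.75% = 0.0075.
At £400.00/mo: n = ⌈−ln(1 − rB₀/P)/ln(1+r)⌉ = 41 payments (last £133.57); total interest = total paid − £13,877.10 = £2,256.47.
At £420.00/mo: 39 payments (last £46.45); total interest £2,129.35.
Interest saved = £2,256.47 − £2,129.35 = £127.12.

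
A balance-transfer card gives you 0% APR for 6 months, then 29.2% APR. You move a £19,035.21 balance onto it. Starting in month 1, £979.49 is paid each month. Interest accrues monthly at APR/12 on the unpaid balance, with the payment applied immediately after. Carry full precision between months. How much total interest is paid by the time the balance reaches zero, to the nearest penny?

Promo months 1–6 at r₀ = 0%/12 = 0; months 7+ at r₁ = 29.2%/12 = 0.0243333.
After month 6 (no interest yet): B = £19,035.21 − 6·£979.49 = £13,158.27.
Then at r₁ with £979.49/mo: n₂ = −ln(1 − r₁·B/P)/ln(1+r₁) ≈ 16.46 → 17 more payments.
Total paid = 22·£979.49 + £458.14 = £22,006.92; interest = £22,006.92 − £19,035.21 = £2,971.71.

£2,971.71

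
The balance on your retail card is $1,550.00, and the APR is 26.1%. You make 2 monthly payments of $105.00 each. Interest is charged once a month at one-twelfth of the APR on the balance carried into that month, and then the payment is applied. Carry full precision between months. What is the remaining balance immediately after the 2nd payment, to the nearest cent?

Monthly rate r = 26.1%/12 = 2.175% = 0.02175.
Each month: B ← B·(1+r) − $105.00.
Month 1: interest $33.71; balance after payment $1,478.71.
Month 2: interest $32.16; balance after payment $1,405.87.

$1,405.87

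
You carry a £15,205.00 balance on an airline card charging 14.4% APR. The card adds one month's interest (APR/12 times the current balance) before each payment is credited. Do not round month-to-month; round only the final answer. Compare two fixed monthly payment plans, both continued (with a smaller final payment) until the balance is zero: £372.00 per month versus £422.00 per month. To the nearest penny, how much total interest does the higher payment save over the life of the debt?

Monthly rate r = 14.4%/12 = 1.2% = 0.012.
At £372.00/mo: n = ⌈−ln(1 − rB₀/P)/ln(1+r)⌉ = 57 payments (last £196.83); total interest = total paid − £15,205.00 = £5,823.83.
At £422.00/mo: 48 payments (last £200.23); total interest £4,829.23.
Interest saved = £5,823.83 − £4,829.23 = £994.60.

£994.60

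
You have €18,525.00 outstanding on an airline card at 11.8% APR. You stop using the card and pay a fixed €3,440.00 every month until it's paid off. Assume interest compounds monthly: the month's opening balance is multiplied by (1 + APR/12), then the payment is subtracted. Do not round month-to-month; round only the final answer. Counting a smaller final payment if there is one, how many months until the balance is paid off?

6 months

Monthly rate r = 11.8%/12 = 0.983333% = 0.00983333.
Recurrence: B ← B·(1+r) − €3,440.00.
Month 1: interest €182.16; balance after payment €15,267.16.
Month 2: interest €150.13; balance after payment €11,977.29.
Month 3: interest €117.78; balance after payment €8,655.07.
Month 4: interest €85.11; balance after payment €5,300.17.
Month 5: interest €52.12; balance after payment €1,912.29.
Month 6: interest €18.80; balance after payment €0.00.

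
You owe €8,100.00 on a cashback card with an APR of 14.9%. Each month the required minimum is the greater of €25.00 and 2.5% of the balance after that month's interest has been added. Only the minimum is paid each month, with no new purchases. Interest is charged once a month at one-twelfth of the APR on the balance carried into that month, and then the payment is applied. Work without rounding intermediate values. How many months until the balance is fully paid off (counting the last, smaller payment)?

217 months

Monthly rate r = 14.9%/12 = 1.24167% = 0.0124167.
While 2.5% of the post-interest balance exceeds €25.00, each month B ← (B·(1+r))·(1 − 0.025), i.e. B shrinks by the factor (1+r)·0.975 = 0.98711.
This holds for months 1–163. Entering month 164 the balance is €976.79; 2.5% of the post-interest balance is now below €25.00, so the flat €25.00 minimum applies from here.
From month 164 a fixed €25.00 at rate r clears €976.79 in 54 more payments. Total: 163 + 54 = 217 months.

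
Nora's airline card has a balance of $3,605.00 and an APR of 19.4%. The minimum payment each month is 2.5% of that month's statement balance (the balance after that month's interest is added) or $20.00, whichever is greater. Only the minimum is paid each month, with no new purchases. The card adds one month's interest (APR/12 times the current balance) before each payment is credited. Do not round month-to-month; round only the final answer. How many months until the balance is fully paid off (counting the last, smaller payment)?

Monthly rate r = 19.4%/12 = 1.61667% = 0.0161667.
While 2.5% of the post-interest balance exceeds $20.00, each month B ← (B·(1+r))·(1 − 0.025), i.e. B shrinks by the factor (1+r)·0.975 = 0.99076.
This holds for months 1–164. Entering month 165 the balance is $786.89; 2.5% of the post-interest balance is now below $20.00, so the flat $20.00 minimum applies from here.
From month 165 a fixed $20.00 at rate r clears $786.89 in 64 more payments. Total: 164 + 64 = 228 months.

228 months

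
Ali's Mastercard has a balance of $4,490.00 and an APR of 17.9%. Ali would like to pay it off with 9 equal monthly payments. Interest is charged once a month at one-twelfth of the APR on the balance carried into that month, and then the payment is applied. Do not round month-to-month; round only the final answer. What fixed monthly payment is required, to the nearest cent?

Monthly rate r = 17.9%/12 = 1.49167% = 0.0149167.
Level-payment amortization: P = B₀·r / (1 − (1+r)^(−n)) = 4490.00·0.0149167 / (1 − 1.01492^(−9)).
Denominator 1 − (1+r)^(−9) = 0.124761244.
P = 66.9758 / 0.124761244 ≈ 536.83.

$536.83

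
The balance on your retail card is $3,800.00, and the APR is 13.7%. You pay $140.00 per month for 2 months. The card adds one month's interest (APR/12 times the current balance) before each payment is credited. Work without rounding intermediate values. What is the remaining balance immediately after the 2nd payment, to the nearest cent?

Monthly rate r = 13.7%/12 = 1.14167% = 0.0114167.
Each month: B ← B·(1+r) − $140.00.
Month 1: interest $43.38; balance after payment $3,703.38.
Month 2: interest $42.28; balance after payment $3,605.66.

$3,605.66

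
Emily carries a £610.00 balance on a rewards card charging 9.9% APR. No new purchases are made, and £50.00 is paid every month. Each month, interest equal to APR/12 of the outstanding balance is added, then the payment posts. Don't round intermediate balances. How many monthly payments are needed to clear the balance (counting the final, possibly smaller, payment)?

Monthly rate r = 9.9%/12 = 0.825% = 0.00825.
Recurrence: B ← B·(1+r) − £50.00.
Month 1: interest £5.03; balance after payment £565.03.
Month 2: interest £4.66; balance after payment £519.69.
Closed form: n = −ln(1 − rB₀/P)/ln(1+r) = −ln(0.89935)/ln(1.00825) ≈ 12.912, so the balance reaches zero during payment 13.

13 payments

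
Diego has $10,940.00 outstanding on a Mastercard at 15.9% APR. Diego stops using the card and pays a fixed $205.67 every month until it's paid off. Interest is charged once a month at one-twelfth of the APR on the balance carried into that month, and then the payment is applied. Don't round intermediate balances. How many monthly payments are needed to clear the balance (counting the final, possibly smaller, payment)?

Monthly rate r = 15.9%/12 = 1.325% = 0.01325.
Recurrence: B ← B·(1+r) − $205.67.
Month 1: interest $144.95; balance after payment $10,879.28.
Month 2: interest $144.15; balance after payment $10,817.77.
Closed form: n = −ln(1 − rB₀/P)/ln(1+r) = −ln(0.29521)/ln(1.01325) ≈ 92.690, so the balance reaches zero during payment 93.

93 payments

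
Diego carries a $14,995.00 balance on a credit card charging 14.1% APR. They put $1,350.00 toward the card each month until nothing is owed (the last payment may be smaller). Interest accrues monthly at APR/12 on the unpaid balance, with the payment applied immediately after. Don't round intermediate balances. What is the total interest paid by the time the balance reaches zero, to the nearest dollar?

$1,167

Monthly rate r = 14.1%/12 = 1.175% = 0.01175.
Payoff takes n = ⌈−ln(1 − rB₀/P)/ln(1+r)⌉ = ⌈11.972⌉ = 12 payments; the last is $1,312.39.
Total paid = 11·$1,350.00 + $1,312.39 = $16,162.39.
Total interest = total paid − principal = $16,162.39 − $14,995.00 = $1,167.39.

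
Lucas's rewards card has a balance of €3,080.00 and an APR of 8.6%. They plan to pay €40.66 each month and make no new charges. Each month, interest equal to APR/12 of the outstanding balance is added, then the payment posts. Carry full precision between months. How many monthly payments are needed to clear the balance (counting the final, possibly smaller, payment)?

Monthly rate r = 8.6%/12 = 0.716667% = 0.00716667.
Recurrence: B ← B·(1+r) − €40.66.
Month 1: interest €22.07; balance after payment €3,061.41.
Month 2: interest €21.94; balance after payment €3,042.69.
Closed form: n = −ln(1 − rB₀/P)/ln(1+r) = −ln(0.45712)/ln(1.00717) ≈ 109.619, so the balance reaches zero during payment 110.

110 payments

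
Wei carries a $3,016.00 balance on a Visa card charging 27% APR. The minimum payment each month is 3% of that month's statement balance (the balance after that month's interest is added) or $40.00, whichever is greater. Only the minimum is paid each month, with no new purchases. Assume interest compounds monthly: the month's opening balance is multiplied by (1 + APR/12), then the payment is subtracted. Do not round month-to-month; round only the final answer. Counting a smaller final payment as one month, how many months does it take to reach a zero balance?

162 months

Monthly rate r = 27%/12 = 2.25% = 0.0225.
While 3% of the post-interest balance exceeds $40.00, each month B ← (B·(1+r))·(1 − 0.03), i.e. B shrinks by the factor (1+r)·0.97 = 0.99182.
This holds for months 1–103. Entering month 104 the balance is $1,294.92; 3% of the post-interest balance is now below $40.00, so the flat $40.00 minimum applies from here.
From month 104 a fixed $40.00 at rate r clears $1,294.92 in 59 more payments. Total: 103 + 59 = 162 months.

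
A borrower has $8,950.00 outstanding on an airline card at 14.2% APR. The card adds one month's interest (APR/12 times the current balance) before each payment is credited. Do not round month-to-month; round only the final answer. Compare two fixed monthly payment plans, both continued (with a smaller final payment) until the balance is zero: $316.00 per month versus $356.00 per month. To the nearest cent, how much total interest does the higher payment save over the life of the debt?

Monthly rate r = 14.2%/12 = 1.18333% = 0.0118333.
At $316.00/mo: n = ⌈−ln(1 − rB₀/P)/ln(1+r)⌉ = 35 payments (last $221.38); total interest = total paid − $8,950.00 = $2,015.38.
At $356.00/mo: 31 payments (last $5.70); total interest $1,735.70.
Interest saved = $2,015.38 − $1,735.70 = $279.68.

$279.68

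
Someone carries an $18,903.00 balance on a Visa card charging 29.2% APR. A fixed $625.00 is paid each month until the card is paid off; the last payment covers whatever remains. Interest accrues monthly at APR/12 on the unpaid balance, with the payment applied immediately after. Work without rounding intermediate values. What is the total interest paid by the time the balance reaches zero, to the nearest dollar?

$15,716

Monthly rate r = 29.2%/12 = 2.43333% = 0.0243333.
Payoff takes n = ⌈−ln(1 − rB₀/P)/ln(1+r)⌉ = ⌈55.388⌉ = 56 payments; the last is $244.40.
Total paid = 55·$625.00 + $244.40 = $34,619.40.
Total interest = total paid − principal = $34,619.40 − $18,903.00 = $15,716.40.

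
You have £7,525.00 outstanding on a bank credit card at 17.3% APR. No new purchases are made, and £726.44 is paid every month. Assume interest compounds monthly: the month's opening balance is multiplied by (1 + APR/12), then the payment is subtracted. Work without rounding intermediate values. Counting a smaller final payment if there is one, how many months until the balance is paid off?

Monthly rate r = 17.3%/12 = 1.44167% = 0.0144167.
Recurrence: B ← B·(1+r) − £726.44.
Month 1: interest £108.49; balance after payment £6,907.05.
Month 2: interest £99.58; balance after payment £6,280.18.
Closed form: n = −ln(1 − rB₀/P)/ln(1+r) = −ln(0.85066)/ln(1.01442) ≈ 11.300, so the balance reaches zero during payment 12.

12 payments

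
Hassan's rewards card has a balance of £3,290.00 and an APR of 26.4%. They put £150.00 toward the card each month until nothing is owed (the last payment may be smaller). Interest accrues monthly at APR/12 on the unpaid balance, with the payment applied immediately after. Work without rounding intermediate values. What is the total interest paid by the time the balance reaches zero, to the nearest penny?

Monthly rate r = 26.4%/12 = 2.2% = 0.022.
Payoff takes n = ⌈−ln(1 − rB₀/P)/ln(1+r)⌉ = ⌈30.274⌉ = 31 payments; the last is £41.44.
Total paid = 30·£150.00 + £41.44 = £4,541.44.
Total interest = total paid − principal = £4,541.44 − £3,290.00 = £1,251.44.

£1,251.44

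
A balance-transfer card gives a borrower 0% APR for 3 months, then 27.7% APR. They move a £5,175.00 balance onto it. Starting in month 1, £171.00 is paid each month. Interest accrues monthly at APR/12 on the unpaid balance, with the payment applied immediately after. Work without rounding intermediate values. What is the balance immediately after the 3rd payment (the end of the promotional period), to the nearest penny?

Promo months 1–3 at r₀ = 0%/12 = 0; months 4+ at r₁ = 27.7%/12 = 0.0230833.
After month 3 (no interest yet): B = £5,175.00 − 3·£171.00 = £4,662.00.

£4,662.00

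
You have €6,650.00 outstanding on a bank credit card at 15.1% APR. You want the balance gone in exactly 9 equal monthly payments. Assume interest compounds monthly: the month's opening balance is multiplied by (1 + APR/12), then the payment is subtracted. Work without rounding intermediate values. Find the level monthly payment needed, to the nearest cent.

Monthly rate r = 15.1%/12 = 1.25833% = 0.0125833.
Level-payment amortization: P = B₀·r / (1 − (1+r)^(−n)) = 6650.00·0.0125833 / (1 − 1.01258^(−9)).
Denominator 1 − (1+r)^(−9) = 0.106441425.
P = 83.6792 / 0.106441425 ≈ 786.15.

€786.15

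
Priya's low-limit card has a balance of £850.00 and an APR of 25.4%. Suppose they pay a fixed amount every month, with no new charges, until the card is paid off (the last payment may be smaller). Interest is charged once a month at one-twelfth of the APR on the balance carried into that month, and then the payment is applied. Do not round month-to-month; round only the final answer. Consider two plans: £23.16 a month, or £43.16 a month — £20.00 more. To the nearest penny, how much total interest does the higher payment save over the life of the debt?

£547.09

Monthly rate r = 25.4%/12 = 2.11667% = 0.0211667.
At £23.16/mo: n = ⌈−ln(1 − rB₀/P)/ln(1+r)⌉ = 72 payments (last £14.13); total interest = total paid − £850.00 = £808.49.
At £43.16/mo: 26 payments (last £32.40); total interest £261.40.
Interest saved = £808.49 − £261.40 = £547.09.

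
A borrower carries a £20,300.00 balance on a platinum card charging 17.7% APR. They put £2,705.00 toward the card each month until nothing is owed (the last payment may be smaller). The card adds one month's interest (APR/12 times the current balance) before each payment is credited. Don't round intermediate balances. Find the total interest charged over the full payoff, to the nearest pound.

£1,373

Monthly rate r = 17.7%/12 = 1.475% = 0.01475.
Payoff takes n = ⌈−ln(1 − rB₀/P)/ln(1+r)⌉ = ⌈8.012⌉ = 9 payments; the last is £32.52.
Total paid = 8·£2,705.00 + £32.52 = £21,672.52.
Total interest = total paid − principal = £21,672.52 − £20,300.00 = £1,372.52.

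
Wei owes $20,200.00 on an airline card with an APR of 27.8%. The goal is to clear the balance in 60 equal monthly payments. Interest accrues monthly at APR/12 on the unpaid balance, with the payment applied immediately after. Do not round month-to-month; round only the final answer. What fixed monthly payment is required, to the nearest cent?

Monthly rate r = 27.8%/12 = 2.31667% = 0.0231667.
Level-payment amortization: P = B₀·r / (1 − (1+r)^(−n)) = 20200.00·0.0231667 / (1 − 1.02317^(−60)).
Denominator 1 − (1+r)^(−60) = 0.746943778.
P = 467.967 / 0.746943778 ≈ 626.51.

$626.51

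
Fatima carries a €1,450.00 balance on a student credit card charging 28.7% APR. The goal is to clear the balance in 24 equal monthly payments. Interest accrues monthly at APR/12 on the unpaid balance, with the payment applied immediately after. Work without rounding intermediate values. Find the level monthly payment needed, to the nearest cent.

€80.11

Monthly rate r = 28.7%/12 = 2.39167% = 0.0239167.
Level-payment amortization: P = B₀·r / (1 − (1+r)^(−n)) = 1450.00·0.0239167 / (1 − 1.02392^(−24)).
Denominator 1 − (1+r)^(−24) = 0.432913503.
P = 34.6792 / 0.432913503 ≈ 80.11.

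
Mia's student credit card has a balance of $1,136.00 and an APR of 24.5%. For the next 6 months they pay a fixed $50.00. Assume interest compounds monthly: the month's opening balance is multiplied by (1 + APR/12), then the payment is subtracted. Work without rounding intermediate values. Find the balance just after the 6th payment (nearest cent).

$966.72

Monthly rate r = 24.5%/12 = 2.04167% = 0.0204167.
Each month: B ← B·(1+r) − $50.00.
Month 1: interest $23.19; balance after payment $1,109.19.
Month 2: interest $22.65; balance after payment $1,081.84.
Month 3: interest $22.09; balance after payment $1,053.93.
Month 4: interest $21.52; balance after payment $1,025.44.
Month 5: interest $20.94; balance after payment $996.38.
Month 6: interest $20.34; balance after payment $966.72.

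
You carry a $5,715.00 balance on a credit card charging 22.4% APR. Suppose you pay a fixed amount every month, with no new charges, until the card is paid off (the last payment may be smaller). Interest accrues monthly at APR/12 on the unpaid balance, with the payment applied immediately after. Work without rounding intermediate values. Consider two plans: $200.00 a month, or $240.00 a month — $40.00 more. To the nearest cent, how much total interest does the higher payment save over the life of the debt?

$614.38

Monthly rate r = 22.4%/12 = 1.86667% = 0.0186667.
At $200.00/mo: n = ⌈−ln(1 − rB₀/P)/ln(1+r)⌉ = 42 payments (last $43.62); total interest = total paid − $5,715.00 = $2,528.62.
At $240.00/mo: 32 payments (last $189.24); total interest $1,914.24.
Interest saved = $2,528.62 − $1,914.24 = $614.38.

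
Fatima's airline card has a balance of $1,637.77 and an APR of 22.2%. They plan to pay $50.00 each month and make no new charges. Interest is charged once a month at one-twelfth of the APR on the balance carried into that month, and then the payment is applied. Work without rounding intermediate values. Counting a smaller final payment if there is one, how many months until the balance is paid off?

Monthly rate r = 22.2%/12 = 1.85% = 0.0185.
Recurrence: B ← B·(1+r) − $50.00.
Month 1: interest $30.30; balance after payment $1,618.07.
Month 2: interest $29.93; balance after payment $1,598.00.
Closed form: n = −ln(1 − rB₀/P)/ln(1+r) = −ln(0.39403)/ln(1.0185) ≈ 50.807, so the balance reaches zero during payment 51.

51 months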